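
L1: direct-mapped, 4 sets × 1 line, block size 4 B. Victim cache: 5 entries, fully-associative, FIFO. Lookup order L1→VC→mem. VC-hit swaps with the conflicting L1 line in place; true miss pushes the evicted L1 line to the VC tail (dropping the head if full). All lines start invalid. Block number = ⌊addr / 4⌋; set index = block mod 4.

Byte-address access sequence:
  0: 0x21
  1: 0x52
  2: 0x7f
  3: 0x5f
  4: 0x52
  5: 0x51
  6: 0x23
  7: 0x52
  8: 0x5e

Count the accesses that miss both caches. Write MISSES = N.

#0 0x21→b8/s0 MISS; vc=[]
#1 0x52→b20/s0 MISS; vc=[8]
#2 0x7f→b31/s3 MISS; vc=[8]
#3 0x5f→b23/s3 MISS; vc=[8,31]
#4 0x52→b20/s0 L1-HIT; vc=[8,31]
#5 0x51→b20/s0 L1-HIT; vc=[8,31]
#6 0x23→b8/s0 VC-HIT; vc=[20,31]
#7 0x52→b20/s0 VC-HIT; vc=[8,31]
#8 0x5e→b23/s3 L1-HIT; vc=[8,31]

MISSES = 4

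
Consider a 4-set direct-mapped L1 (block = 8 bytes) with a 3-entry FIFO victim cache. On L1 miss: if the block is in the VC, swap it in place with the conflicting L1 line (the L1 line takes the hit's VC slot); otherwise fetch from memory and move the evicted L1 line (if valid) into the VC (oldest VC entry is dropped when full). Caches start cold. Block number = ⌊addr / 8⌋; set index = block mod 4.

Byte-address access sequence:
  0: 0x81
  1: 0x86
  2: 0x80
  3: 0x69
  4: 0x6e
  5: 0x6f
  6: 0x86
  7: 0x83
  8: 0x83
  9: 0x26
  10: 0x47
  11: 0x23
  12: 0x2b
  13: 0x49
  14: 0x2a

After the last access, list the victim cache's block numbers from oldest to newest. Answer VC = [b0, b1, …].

VC = [8, 13, 9]

0: 0x81 (blk 16, set 0) → MISS  vc=[]
1: 0x86 (blk 16, set 0) → L1-HIT  vc=[]
2: 0x80 (blk 16, set 0) → L1-HIT  vc=[]
3: 0x69 (blk 13, set 1) → MISS  vc=[]
4: 0x6e (blk 13, set 1) → L1-HIT  vc=[]
5: 0x6f (blk 13, set 1) → L1-HIT  vc=[]
6: 0x86 (blk 16, set 0) → L1-HIT  vc=[]
7: 0x83 (blk 16, set 0) → L1-HIT  vc=[]
8: 0x83 (blk 16, set 0) → L1-HIT  vc=[]
9: 0x26 (blk 4, set 0) → MISS  vc=[16]
10: 0x47 (blk 8, set 0) → MISS  vc=[16, 4]
11: 0x23 (blk 4, set 0) → VC-HIT  vc=[16, 8]
12: 0x2b (blk 5, set 1) → MISS  vc=[16, 8, 13]
13: 0x49 (blk 9, set 1) → MISS  vc=[8, 13, 5]
14: 0x2a (blk 5, set 1) → VC-HIT  vc=[8, 13, 9]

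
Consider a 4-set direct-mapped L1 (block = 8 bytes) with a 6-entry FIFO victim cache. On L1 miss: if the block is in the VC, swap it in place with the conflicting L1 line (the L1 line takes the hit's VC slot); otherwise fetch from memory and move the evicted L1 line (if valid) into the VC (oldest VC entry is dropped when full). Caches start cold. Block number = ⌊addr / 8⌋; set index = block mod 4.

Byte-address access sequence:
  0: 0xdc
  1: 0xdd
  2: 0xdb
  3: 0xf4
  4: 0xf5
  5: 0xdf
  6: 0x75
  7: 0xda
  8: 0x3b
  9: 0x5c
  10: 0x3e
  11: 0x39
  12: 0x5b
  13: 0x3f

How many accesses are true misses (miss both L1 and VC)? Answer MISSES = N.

0: 0xdc (blk 27, set 3) → MISS  vc=[]
1: 0xdd (blk 27, set 3) → L1-HIT  vc=[]
2: 0xdb (blk 27, set 3) → L1-HIT  vc=[]
3: 0xf4 (blk 30, set 2) → MISS  vc=[]
4: 0xf5 (blk 30, set 2) → L1-HIT  vc=[]
5: 0xdf (blk 27, set 3) → L1-HIT  vc=[]
6: 0x75 (blk 14, set 2) → MISS  vc=[30]
7: 0xda (blk 27, set 3) → L1-HIT  vc=[30]
8: 0x3b (blk 7, set 3) → MISS  vc=[30, 27]
9: 0x5c (blk 11, set 3) → MISS  vc=[30, 27, 7]
10: 0x3e (blk 7, set 3) → VC-HIT  vc=[30, 27, 11]
11: 0x39 (blk 7, set 3) → L1-HIT  vc=[30, 27, 11]
12: 0x5b (blk 11, set 3) → VC-HIT  vc=[30, 27, 7]
13: 0x3f (blk 7, set 3) → VC-HIT  vc=[30, 27, 11]

MISSES = 5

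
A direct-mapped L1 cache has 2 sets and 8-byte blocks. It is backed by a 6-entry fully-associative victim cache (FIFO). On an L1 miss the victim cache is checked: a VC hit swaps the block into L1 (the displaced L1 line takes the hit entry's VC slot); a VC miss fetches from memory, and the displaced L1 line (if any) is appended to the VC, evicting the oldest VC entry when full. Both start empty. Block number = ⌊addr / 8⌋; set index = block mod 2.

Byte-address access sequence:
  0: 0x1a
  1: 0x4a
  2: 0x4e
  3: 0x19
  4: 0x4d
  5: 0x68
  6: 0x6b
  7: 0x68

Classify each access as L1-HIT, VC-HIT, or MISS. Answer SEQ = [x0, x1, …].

#0 0x1a→b3/s1 MISS; vc=[]
#1 0x4a→b9/s1 MISS; vc=[3]
#2 0x4e→b9/s1 L1-HIT; vc=[3]
#3 0x19→b3/s1 VC-HIT; vc=[9]
#4 0x4d→b9/s1 VC-HIT; vc=[3]
#5 0x68→b13/s1 MISS; vc=[3,9]
#6 0x6b→b13/s1 L1-HIT; vc=[3,9]
#7 0x68→b13/s1 L1-HIT; vc=[3,9]

SEQ = [MISS, MISS, L1-HIT, VC-HIT, VC-HIT, MISS, L1-HIT, L1-HIT]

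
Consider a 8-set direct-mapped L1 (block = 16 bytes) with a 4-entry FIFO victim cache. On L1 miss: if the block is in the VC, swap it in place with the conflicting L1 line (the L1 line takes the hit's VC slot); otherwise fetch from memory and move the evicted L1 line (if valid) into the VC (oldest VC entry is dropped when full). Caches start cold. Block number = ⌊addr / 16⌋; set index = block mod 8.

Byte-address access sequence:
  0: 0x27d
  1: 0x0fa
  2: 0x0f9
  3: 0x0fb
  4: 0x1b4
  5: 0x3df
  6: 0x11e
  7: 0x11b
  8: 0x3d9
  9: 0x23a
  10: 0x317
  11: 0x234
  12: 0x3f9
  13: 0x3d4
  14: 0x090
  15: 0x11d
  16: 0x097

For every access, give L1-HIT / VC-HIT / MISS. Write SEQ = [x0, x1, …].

SEQ = [MISS, MISS, L1-HIT, L1-HIT, MISS, MISS, MISS, L1-HIT, L1-HIT, MISS, MISS, L1-HIT, MISS, L1-HIT, MISS, VC-HIT, VC-HIT]

#0 0x27d→b39/s7 MISS; vc=[]
#1 0xfa→b15/s7 MISS; vc=[39]
#2 0xf9→b15/s7 L1-HIT; vc=[39]
#3 0xfb→b15/s7 L1-HIT; vc=[39]
#4 0x1b4→b27/s3 MISS; vc=[39]
#5 0x3df→b61/s5 MISS; vc=[39]
#6 0x11e→b17/s1 MISS; vc=[39]
#7 0x11b→b17/s1 L1-HIT; vc=[39]
#8 0x3d9→b61/s5 L1-HIT; vc=[39]
#9 0x23a→b35/s3 MISS; vc=[39,27]
#10 0x317→b49/s1 MISS; vc=[39,27,17]
#11 0x234→b35/s3 L1-HIT; vc=[39,27,17]
#12 0x3f9→b63/s7 MISS; vc=[39,27,17,15]
#13 0x3d4→b61/s5 L1-HIT; vc=[39,27,17,15]
#14 0x90→b9/s1 MISS; vc=[27,17,15,49]
#15 0x11d→b17/s1 VC-HIT; vc=[27,9,15,49]
#16 0x97→b9/s1 VC-HIT; vc=[27,17,15,49]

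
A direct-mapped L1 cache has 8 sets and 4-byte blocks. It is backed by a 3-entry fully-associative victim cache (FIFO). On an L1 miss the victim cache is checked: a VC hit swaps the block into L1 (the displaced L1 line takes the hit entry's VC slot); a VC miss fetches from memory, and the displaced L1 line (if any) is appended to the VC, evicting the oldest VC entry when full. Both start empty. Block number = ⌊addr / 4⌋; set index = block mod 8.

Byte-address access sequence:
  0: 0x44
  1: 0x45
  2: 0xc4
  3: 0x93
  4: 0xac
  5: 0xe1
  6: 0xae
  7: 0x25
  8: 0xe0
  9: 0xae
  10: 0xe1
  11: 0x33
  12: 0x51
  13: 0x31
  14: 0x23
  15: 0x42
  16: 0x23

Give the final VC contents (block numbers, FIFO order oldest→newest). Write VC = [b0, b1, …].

VC = [20, 56, 16]

  [0] addr=0x44 blk=17 s=1: MISS | VC []
  [1] addr=0x45 blk=17 s=1: L1-HIT | VC []
  [2] addr=0xc4 blk=49 s=1: MISS | VC [17]
  [3] addr=0x93 blk=36 s=4: MISS | VC [17]
  [4] addr=0xac blk=43 s=3: MISS | VC [17]
  [5] addr=0xe1 blk=56 s=0: MISS | VC [17]
  [6] addr=0xae blk=43 s=3: L1-HIT | VC [17]
  [7] addr=0x25 blk=9 s=1: MISS | VC [17, 49]
  [8] addr=0xe0 blk=56 s=0: L1-HIT | VC [17, 49]
  [9] addr=0xae blk=43 s=3: L1-HIT | VC [17, 49]
  [10] addr=0xe1 blk=56 s=0: L1-HIT | VC [17, 49]
  [11] addr=0x33 blk=12 s=4: MISS | VC [17, 49, 36]
  [12] addr=0x51 blk=20 s=4: MISS | VC [49, 36, 12]
  [13] addr=0x31 blk=12 s=4: VC-HIT | VC [49, 36, 20]
  [14] addr=0x23 blk=8 s=0: MISS | VC [36, 20, 56]
  [15] addr=0x42 blk=16 s=0: MISS | VC [20, 56, 8]
  [16] addr=0x23 blk=8 s=0: VC-HIT | VC [20, 56, 16]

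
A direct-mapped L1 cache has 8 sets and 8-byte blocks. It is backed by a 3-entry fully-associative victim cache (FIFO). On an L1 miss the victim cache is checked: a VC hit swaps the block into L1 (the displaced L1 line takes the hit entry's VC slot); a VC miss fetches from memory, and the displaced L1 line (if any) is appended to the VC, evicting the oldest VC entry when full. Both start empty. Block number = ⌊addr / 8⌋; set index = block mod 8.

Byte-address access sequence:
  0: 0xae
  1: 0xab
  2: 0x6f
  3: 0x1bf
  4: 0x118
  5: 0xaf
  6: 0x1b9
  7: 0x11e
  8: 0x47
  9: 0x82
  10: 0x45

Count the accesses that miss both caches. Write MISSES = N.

  [0] addr=0xae blk=21 s=5: MISS | VC []
  [1] addr=0xab blk=21 s=5: L1-HIT | VC []
  [2] addr=0x6f blk=13 s=5: MISS | VC [21]
  [3] addr=0x1bf blk=55 s=7: MISS | VC [21]
  [4] addr=0x118 blk=35 s=3: MISS | VC [21]
  [5] addr=0xaf blk=21 s=5: VC-HIT | VC [13]
  [6] addr=0x1b9 blk=55 s=7: L1-HIT | VC [13]
  [7] addr=0x11e blk=35 s=3: L1-HIT | VC [13]
  [8] addr=0x47 blk=8 s=0: MISS | VC [13]
  [9] addr=0x82 blk=16 s=0: MISS | VC [13, 8]
  [10] addr=0x45 blk=8 s=0: VC-HIT | VC [13, 16]

MISSES = 6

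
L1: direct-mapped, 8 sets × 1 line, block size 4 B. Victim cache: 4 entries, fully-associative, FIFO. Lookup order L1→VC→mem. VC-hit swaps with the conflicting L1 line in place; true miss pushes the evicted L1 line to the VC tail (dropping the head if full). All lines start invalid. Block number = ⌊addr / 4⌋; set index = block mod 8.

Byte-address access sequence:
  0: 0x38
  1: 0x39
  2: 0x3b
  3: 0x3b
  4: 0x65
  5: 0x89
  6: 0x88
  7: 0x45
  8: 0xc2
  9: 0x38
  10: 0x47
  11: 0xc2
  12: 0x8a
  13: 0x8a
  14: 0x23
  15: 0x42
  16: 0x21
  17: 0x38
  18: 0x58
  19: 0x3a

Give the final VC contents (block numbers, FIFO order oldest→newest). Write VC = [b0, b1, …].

#0 0x38→b14/s6 MISS; vc=[]
#1 0x39→b14/s6 L1-HIT; vc=[]
#2 0x3b→b14/s6 L1-HIT; vc=[]
#3 0x3b→b14/s6 L1-HIT; vc=[]
#4 0x65→b25/s1 MISS; vc=[]
#5 0x89→b34/s2 MISS; vc=[]
#6 0x88→b34/s2 L1-HIT; vc=[]
#7 0x45→b17/s1 MISS; vc=[25]
#8 0xc2→b48/s0 MISS; vc=[25]
#9 0x38→b14/s6 L1-HIT; vc=[25]
#10 0x47→b17/s1 L1-HIT; vc=[25]
#11 0xc2→b48/s0 L1-HIT; vc=[25]
#12 0x8a→b34/s2 L1-HIT; vc=[25]
#13 0x8a→b34/s2 L1-HIT; vc=[25]
#14 0x23→b8/s0 MISS; vc=[25,48]
#15 0x42→b16/s0 MISS; vc=[25,48,8]
#16 0x21→b8/s0 VC-HIT; vc=[25,48,16]
#17 0x38→b14/s6 L1-HIT; vc=[25,48,16]
#18 0x58→b22/s6 MISS; vc=[25,48,16,14]
#19 0x3a→b14/s6 VC-HIT; vc=[25,48,16,22]

VC = [25, 48, 16, 22]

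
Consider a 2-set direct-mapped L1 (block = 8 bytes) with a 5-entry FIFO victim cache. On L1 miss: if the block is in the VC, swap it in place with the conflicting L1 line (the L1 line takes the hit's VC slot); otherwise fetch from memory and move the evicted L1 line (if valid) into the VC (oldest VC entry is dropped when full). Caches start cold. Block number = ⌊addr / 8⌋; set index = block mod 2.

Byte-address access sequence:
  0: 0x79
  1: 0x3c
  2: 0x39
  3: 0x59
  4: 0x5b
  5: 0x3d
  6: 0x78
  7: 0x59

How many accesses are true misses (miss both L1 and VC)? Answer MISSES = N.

MISSES = 3

0: 0x79 (blk 15, set 1) → MISS  vc=[]
1: 0x3c (blk 7, set 1) → MISS  vc=[15]
2: 0x39 (blk 7, set 1) → L1-HIT  vc=[15]
3: 0x59 (blk 11, set 1) → MISS  vc=[15, 7]
4: 0x5b (blk 11, set 1) → L1-HIT  vc=[15, 7]
5: 0x3d (blk 7, set 1) → VC-HIT  vc=[15, 11]
6: 0x78 (blk 15, set 1) → VC-HIT  vc=[7, 11]
7: 0x59 (blk 11, set 1) → VC-HIT  vc=[7, 15]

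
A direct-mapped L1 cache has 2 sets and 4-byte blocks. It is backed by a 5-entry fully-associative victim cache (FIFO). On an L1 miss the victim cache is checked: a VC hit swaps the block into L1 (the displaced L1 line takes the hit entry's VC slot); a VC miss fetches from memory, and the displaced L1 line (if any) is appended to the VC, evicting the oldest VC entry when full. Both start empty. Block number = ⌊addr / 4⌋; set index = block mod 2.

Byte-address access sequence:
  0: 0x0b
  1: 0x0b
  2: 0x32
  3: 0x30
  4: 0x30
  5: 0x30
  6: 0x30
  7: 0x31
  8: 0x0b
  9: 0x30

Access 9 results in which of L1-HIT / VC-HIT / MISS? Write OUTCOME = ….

OUTCOME = VC-HIT

0: 0xb (blk 2, set 0) → MISS  vc=[]
1: 0xb (blk 2, set 0) → L1-HIT  vc=[]
2: 0x32 (blk 12, set 0) → MISS  vc=[2]
3: 0x30 (blk 12, set 0) → L1-HIT  vc=[2]
4: 0x30 (blk 12, set 0) → L1-HIT  vc=[2]
5: 0x30 (blk 12, set 0) → L1-HIT  vc=[2]
6: 0x30 (blk 12, set 0) → L1-HIT  vc=[2]
7: 0x31 (blk 12, set 0) → L1-HIT  vc=[2]
8: 0xb (blk 2, set 0) → VC-HIT  vc=[12]
9: 0x30 (blk 12, set 0) → VC-HIT  vc=[2]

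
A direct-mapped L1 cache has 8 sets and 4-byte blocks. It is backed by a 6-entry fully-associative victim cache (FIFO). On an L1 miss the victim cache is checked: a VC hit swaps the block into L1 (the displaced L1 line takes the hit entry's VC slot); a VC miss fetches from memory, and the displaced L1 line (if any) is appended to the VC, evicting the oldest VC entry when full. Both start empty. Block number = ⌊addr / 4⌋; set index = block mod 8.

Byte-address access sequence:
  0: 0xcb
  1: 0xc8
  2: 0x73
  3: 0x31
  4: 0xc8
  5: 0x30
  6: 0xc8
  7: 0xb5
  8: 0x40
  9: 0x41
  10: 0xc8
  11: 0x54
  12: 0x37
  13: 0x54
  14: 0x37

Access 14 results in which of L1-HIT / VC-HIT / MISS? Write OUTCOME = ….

  [0] addr=0xcb blk=50 s=2: MISS | VC []
  [1] addr=0xc8 blk=50 s=2: L1-HIT | VC []
  [2] addr=0x73 blk=28 s=4: MISS | VC []
  [3] addr=0x31 blk=12 s=4: MISS | VC [28]
  [4] addr=0xc8 blk=50 s=2: L1-HIT | VC [28]
  [5] addr=0x30 blk=12 s=4: L1-HIT | VC [28]
  [6] addr=0xc8 blk=50 s=2: L1-HIT | VC [28]
  [7] addr=0xb5 blk=45 s=5: MISS | VC [28]
  [8] addr=0x40 blk=16 s=0: MISS | VC [28]
  [9] addr=0x41 blk=16 s=0: L1-HIT | VC [28]
  [10] addr=0xc8 blk=50 s=2: L1-HIT | VC [28]
  [11] addr=0x54 blk=21 s=5: MISS | VC [28, 45]
  [12] addr=0x37 blk=13 s=5: MISS | VC [28, 45, 21]
  [13] addr=0x54 blk=21 s=5: VC-HIT | VC [28, 45, 13]
  [14] addr=0x37 blk=13 s=5: VC-HIT | VC [28, 45, 21]

OUTCOME = VC-HIT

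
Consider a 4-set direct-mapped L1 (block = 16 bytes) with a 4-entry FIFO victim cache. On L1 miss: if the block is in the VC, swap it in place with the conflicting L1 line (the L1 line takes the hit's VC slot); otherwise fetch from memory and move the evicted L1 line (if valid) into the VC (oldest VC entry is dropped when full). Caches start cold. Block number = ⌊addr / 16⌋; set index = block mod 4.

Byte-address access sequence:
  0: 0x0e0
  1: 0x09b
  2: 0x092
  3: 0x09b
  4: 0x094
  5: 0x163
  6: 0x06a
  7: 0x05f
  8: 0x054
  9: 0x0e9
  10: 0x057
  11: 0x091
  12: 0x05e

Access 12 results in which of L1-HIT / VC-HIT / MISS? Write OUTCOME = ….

OUTCOME = VC-HIT

#0 0xe0→b14/s2 MISS; vc=[]
#1 0x9b→b9/s1 MISS; vc=[]
#2 0x92→b9/s1 L1-HIT; vc=[]
#3 0x9b→b9/s1 L1-HIT; vc=[]
#4 0x94→b9/s1 L1-HIT; vc=[]
#5 0x163→b22/s2 MISS; vc=[14]
#6 0x6a→b6/s2 MISS; vc=[14,22]
#7 0x5f→b5/s1 MISS; vc=[14,22,9]
#8 0x54→b5/s1 L1-HIT; vc=[14,22,9]
#9 0xe9→b14/s2 VC-HIT; vc=[6,22,9]
#10 0x57→b5/s1 L1-HIT; vc=[6,22,9]
#11 0x91→b9/s1 VC-HIT; vc=[6,22,5]
#12 0x5e→b5/s1 VC-HIT; vc=[6,22,9]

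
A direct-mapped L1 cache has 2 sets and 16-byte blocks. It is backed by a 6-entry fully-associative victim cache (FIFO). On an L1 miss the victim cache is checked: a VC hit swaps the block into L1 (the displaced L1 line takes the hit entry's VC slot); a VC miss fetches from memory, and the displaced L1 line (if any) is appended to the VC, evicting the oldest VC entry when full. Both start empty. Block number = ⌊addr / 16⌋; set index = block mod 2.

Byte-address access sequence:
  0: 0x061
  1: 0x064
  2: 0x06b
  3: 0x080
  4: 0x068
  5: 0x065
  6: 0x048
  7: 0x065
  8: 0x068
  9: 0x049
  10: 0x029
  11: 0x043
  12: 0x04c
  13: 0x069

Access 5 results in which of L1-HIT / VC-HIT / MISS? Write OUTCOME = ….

OUTCOME = L1-HIT

0: 0x61 (blk 6, set 0) → MISS  vc=[]
1: 0x64 (blk 6, set 0) → L1-HIT  vc=[]
2: 0x6b (blk 6, set 0) → L1-HIT  vc=[]
3: 0x80 (blk 8, set 0) → MISS  vc=[6]
4: 0x68 (blk 6, set 0) → VC-HIT  vc=[8]
5: 0x65 (blk 6, set 0) → L1-HIT  vc=[8]
6: 0x48 (blk 4, set 0) → MISS  vc=[8, 6]
7: 0x65 (blk 6, set 0) → VC-HIT  vc=[8, 4]
8: 0x68 (blk 6, set 0) → L1-HIT  vc=[8, 4]
9: 0x49 (blk 4, set 0) → VC-HIT  vc=[8, 6]
10: 0x29 (blk 2, set 0) → MISS  vc=[8, 6, 4]
11: 0x43 (blk 4, set 0) → VC-HIT  vc=[8, 6, 2]
12: 0x4c (blk 4, set 0) → L1-HIT  vc=[8, 6, 2]
13: 0x69 (blk 6, set 0) → VC-HIT  vc=[8, 4, 2]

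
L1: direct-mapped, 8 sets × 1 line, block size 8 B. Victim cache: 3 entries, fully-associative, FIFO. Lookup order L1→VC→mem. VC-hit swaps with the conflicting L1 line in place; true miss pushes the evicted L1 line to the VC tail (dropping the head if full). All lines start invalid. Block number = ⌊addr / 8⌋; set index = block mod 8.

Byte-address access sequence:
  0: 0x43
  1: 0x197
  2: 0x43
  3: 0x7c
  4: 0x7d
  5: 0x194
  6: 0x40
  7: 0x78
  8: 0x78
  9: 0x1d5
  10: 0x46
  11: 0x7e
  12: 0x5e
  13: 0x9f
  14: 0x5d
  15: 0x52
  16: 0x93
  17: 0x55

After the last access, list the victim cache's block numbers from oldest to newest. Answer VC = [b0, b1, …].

0: 0x43 (blk 8, set 0) → MISS  vc=[]
1: 0x197 (blk 50, set 2) → MISS  vc=[]
2: 0x43 (blk 8, set 0) → L1-HIT  vc=[]
3: 0x7c (blk 15, set 7) → MISS  vc=[]
4: 0x7d (blk 15, set 7) → L1-HIT  vc=[]
5: 0x194 (blk 50, set 2) → L1-HIT  vc=[]
6: 0x40 (blk 8, set 0) → L1-HIT  vc=[]
7: 0x78 (blk 15, set 7) → L1-HIT  vc=[]
8: 0x78 (blk 15, set 7) → L1-HIT  vc=[]
9: 0x1d5 (blk 58, set 2) → MISS  vc=[50]
10: 0x46 (blk 8, set 0) → L1-HIT  vc=[50]
11: 0x7e (blk 15, set 7) → L1-HIT  vc=[50]
12: 0x5e (blk 11, set 3) → MISS  vc=[50]
13: 0x9f (blk 19, set 3) → MISS  vc=[50, 11]
14: 0x5d (blk 11, set 3) → VC-HIT  vc=[50, 19]
15: 0x52 (blk 10, set 2) → MISS  vc=[50, 19, 58]
16: 0x93 (blk 18, set 2) → MISS  vc=[19, 58, 10]
17: 0x55 (blk 10, set 2) → VC-HIT  vc=[19, 58, 18]

VC = [19, 58, 18]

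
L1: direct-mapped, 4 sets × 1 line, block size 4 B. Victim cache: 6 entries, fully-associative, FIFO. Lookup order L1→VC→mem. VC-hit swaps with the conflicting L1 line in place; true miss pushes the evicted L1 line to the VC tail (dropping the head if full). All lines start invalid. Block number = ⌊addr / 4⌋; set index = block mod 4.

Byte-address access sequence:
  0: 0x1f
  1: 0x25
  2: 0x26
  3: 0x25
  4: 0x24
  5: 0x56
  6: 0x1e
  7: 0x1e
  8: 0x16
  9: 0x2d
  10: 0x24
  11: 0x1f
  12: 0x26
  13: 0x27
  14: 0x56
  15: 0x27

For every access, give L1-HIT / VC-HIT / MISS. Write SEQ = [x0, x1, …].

#0 0x1f→b7/s3 MISS; vc=[]
#1 0x25→b9/s1 MISS; vc=[]
#2 0x26→b9/s1 L1-HIT; vc=[]
#3 0x25→b9/s1 L1-HIT; vc=[]
#4 0x24→b9/s1 L1-HIT; vc=[]
#5 0x56→b21/s1 MISS; vc=[9]
#6 0x1e→b7/s3 L1-HIT; vc=[9]
#7 0x1e→b7/s3 L1-HIT; vc=[9]
#8 0x16→b5/s1 MISS; vc=[9,21]
#9 0x2d→b11/s3 MISS; vc=[9,21,7]
#10 0x24→b9/s1 VC-HIT; vc=[5,21,7]
#11 0x1f→b7/s3 VC-HIT; vc=[5,21,11]
#12 0x26→b9/s1 L1-HIT; vc=[5,21,11]
#13 0x27→b9/s1 L1-HIT; vc=[5,21,11]
#14 0x56→b21/s1 VC-HIT; vc=[5,9,11]
#15 0x27→b9/s1 VC-HIT; vc=[5,21,11]

SEQ = [MISS, MISS, L1-HIT, L1-HIT, L1-HIT, MISS, L1-HIT, L1-HIT, MISS, MISS, VC-HIT, VC-HIT, L1-HIT, L1-HIT, VC-HIT, VC-HIT]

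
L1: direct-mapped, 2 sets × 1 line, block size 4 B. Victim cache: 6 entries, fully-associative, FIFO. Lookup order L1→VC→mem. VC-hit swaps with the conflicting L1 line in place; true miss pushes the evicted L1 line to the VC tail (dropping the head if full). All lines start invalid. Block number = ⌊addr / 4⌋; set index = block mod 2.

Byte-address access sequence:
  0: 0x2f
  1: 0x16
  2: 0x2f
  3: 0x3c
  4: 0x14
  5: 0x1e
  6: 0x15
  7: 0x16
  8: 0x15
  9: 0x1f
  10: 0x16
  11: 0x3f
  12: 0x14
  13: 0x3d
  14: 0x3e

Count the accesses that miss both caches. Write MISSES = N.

0: 0x2f (blk 11, set 1) → MISS  vc=[]
1: 0x16 (blk 5, set 1) → MISS  vc=[11]
2: 0x2f (blk 11, set 1) → VC-HIT  vc=[5]
3: 0x3c (blk 15, set 1) → MISS  vc=[5, 11]
4: 0x14 (blk 5, set 1) → VC-HIT  vc=[15, 11]
5: 0x1e (blk 7, set 1) → MISS  vc=[15, 11, 5]
6: 0x15 (blk 5, set 1) → VC-HIT  vc=[15, 11, 7]
7: 0x16 (blk 5, set 1) → L1-HIT  vc=[15, 11, 7]
8: 0x15 (blk 5, set 1) → L1-HIT  vc=[15, 11, 7]
9: 0x1f (blk 7, set 1) → VC-HIT  vc=[15, 11, 5]
10: 0x16 (blk 5, set 1) → VC-HIT  vc=[15, 11, 7]
11: 0x3f (blk 15, set 1) → VC-HIT  vc=[5, 11, 7]
12: 0x14 (blk 5, set 1) → VC-HIT  vc=[15, 11, 7]
13: 0x3d (blk 15, set 1) → VC-HIT  vc=[5, 11, 7]
14: 0x3e (blk 15, set 1) → L1-HIT  vc=[5, 11, 7]

MISSES = 4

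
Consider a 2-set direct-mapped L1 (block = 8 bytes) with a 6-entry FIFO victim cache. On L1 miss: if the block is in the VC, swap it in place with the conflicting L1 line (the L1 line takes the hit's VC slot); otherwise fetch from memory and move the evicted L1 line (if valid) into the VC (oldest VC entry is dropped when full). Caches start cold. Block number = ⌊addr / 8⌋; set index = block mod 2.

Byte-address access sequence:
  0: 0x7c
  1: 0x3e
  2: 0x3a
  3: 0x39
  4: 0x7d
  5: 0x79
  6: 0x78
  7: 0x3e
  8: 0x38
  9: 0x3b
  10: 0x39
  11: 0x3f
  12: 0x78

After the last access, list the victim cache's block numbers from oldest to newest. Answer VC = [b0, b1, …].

VC = [7]

#0 0x7c→b15/s1 MISS; vc=[]
#1 0x3e→b7/s1 MISS; vc=[15]
#2 0x3a→b7/s1 L1-HIT; vc=[15]
#3 0x39→b7/s1 L1-HIT; vc=[15]
#4 0x7d→b15/s1 VC-HIT; vc=[7]
#5 0x79→b15/s1 L1-HIT; vc=[7]
#6 0x78→b15/s1 L1-HIT; vc=[7]
#7 0x3e→b7/s1 VC-HIT; vc=[15]
#8 0x38→b7/s1 L1-HIT; vc=[15]
#9 0x3b→b7/s1 L1-HIT; vc=[15]
#10 0x39→b7/s1 L1-HIT; vc=[15]
#11 0x3f→b7/s1 L1-HIT; vc=[15]
#12 0x78→b15/s1 VC-HIT; vc=[7]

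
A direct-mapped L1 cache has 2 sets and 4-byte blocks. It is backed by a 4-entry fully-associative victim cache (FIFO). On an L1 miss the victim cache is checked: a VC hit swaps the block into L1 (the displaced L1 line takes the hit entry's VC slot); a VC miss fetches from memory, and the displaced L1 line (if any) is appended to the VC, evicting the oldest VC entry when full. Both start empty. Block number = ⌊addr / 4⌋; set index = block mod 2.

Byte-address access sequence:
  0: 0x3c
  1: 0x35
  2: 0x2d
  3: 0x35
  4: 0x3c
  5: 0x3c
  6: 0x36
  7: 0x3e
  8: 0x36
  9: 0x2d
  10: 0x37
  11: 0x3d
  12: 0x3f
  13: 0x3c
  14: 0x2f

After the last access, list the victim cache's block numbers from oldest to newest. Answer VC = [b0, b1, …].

0: 0x3c (blk 15, set 1) → MISS  vc=[]
1: 0x35 (blk 13, set 1) → MISS  vc=[15]
2: 0x2d (blk 11, set 1) → MISS  vc=[15, 13]
3: 0x35 (blk 13, set 1) → VC-HIT  vc=[15, 11]
4: 0x3c (blk 15, set 1) → VC-HIT  vc=[13, 11]
5: 0x3c (blk 15, set 1) → L1-HIT  vc=[13, 11]
6: 0x36 (blk 13, set 1) → VC-HIT  vc=[15, 11]
7: 0x3e (blk 15, set 1) → VC-HIT  vc=[13, 11]
8: 0x36 (blk 13, set 1) → VC-HIT  vc=[15, 11]
9: 0x2d (blk 11, set 1) → VC-HIT  vc=[15, 13]
10: 0x37 (blk 13, set 1) → VC-HIT  vc=[15, 11]
11: 0x3d (blk 15, set 1) → VC-HIT  vc=[13, 11]
12: 0x3f (blk 15, set 1) → L1-HIT  vc=[13, 11]
13: 0x3c (blk 15, set 1) → L1-HIT  vc=[13, 11]
14: 0x2f (blk 11, set 1) → VC-HIT  vc=[13, 15]

VC = [13, 15]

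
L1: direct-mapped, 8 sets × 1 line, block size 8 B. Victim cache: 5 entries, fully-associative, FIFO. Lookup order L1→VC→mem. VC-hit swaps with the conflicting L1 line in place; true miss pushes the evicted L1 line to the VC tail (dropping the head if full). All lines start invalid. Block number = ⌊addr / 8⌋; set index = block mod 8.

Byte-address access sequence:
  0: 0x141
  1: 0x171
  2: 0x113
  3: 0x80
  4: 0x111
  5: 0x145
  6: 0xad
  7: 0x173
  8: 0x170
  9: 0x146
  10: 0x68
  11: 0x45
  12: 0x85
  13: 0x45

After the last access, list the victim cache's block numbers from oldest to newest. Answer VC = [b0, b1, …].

VC = [16, 21, 40]

#0 0x141→b40/s0 MISS; vc=[]
#1 0x171→b46/s6 MISS; vc=[]
#2 0x113→b34/s2 MISS; vc=[]
#3 0x80→b16/s0 MISS; vc=[40]
#4 0x111→b34/s2 L1-HIT; vc=[40]
#5 0x145→b40/s0 VC-HIT; vc=[16]
#6 0xad→b21/s5 MISS; vc=[16]
#7 0x173→b46/s6 L1-HIT; vc=[16]
#8 0x170→b46/s6 L1-HIT; vc=[16]
#9 0x146→b40/s0 L1-HIT; vc=[16]
#10 0x68→b13/s5 MISS; vc=[16,21]
#11 0x45→b8/s0 MISS; vc=[16,21,40]
#12 0x85→b16/s0 VC-HIT; vc=[8,21,40]
#13 0x45→b8/s0 VC-HIT; vc=[16,21,40]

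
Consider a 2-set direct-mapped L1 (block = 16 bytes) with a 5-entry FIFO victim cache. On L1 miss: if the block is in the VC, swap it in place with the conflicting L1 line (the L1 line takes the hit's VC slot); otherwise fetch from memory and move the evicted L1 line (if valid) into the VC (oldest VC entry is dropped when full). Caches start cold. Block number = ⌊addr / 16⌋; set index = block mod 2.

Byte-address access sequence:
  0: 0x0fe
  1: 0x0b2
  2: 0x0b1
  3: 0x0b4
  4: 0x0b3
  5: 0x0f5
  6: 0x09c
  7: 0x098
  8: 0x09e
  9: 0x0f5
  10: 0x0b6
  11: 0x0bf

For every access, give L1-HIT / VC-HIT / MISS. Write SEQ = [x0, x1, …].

0: 0xfe (blk 15, set 1) → MISS  vc=[]
1: 0xb2 (blk 11, set 1) → MISS  vc=[15]
2: 0xb1 (blk 11, set 1) → L1-HIT  vc=[15]
3: 0xb4 (blk 11, set 1) → L1-HIT  vc=[15]
4: 0xb3 (blk 11, set 1) → L1-HIT  vc=[15]
5: 0xf5 (blk 15, set 1) → VC-HIT  vc=[11]
6: 0x9c (blk 9, set 1) → MISS  vc=[11, 15]
7: 0x98 (blk 9, set 1) → L1-HIT  vc=[11, 15]
8: 0x9e (blk 9, set 1) → L1-HIT  vc=[11, 15]
9: 0xf5 (blk 15, set 1) → VC-HIT  vc=[11, 9]
10: 0xb6 (blk 11, set 1) → VC-HIT  vc=[15, 9]
11: 0xbf (blk 11, set 1) → L1-HIT  vc=[15, 9]

SEQ = [MISS, MISS, L1-HIT, L1-HIT, L1-HIT, VC-HIT, MISS, L1-HIT, L1-HIT, VC-HIT, VC-HIT, L1-HIT]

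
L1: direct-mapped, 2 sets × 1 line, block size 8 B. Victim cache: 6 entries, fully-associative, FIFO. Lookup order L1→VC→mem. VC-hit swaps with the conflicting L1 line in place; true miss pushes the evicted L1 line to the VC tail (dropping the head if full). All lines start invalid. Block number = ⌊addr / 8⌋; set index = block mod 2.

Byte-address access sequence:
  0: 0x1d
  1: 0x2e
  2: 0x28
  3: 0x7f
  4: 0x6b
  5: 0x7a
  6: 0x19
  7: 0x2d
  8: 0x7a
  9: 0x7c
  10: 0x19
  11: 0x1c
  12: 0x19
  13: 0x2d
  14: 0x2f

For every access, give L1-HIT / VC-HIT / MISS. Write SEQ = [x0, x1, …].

SEQ = [MISS, MISS, L1-HIT, MISS, MISS, VC-HIT, VC-HIT, VC-HIT, VC-HIT, L1-HIT, VC-HIT, L1-HIT, L1-HIT, VC-HIT, L1-HIT]

0: 0x1d (blk 3, set 1) → MISS  vc=[]
1: 0x2e (blk 5, set 1) → MISS  vc=[3]
2: 0x28 (blk 5, set 1) → L1-HIT  vc=[3]
3: 0x7f (blk 15, set 1) → MISS  vc=[3, 5]
4: 0x6b (blk 13, set 1) → MISS  vc=[3, 5, 15]
5: 0x7a (blk 15, set 1) → VC-HIT  vc=[3, 5, 13]
6: 0x19 (blk 3, set 1) → VC-HIT  vc=[15, 5, 13]
7: 0x2d (blk 5, set 1) → VC-HIT  vc=[15, 3, 13]
8: 0x7a (blk 15, set 1) → VC-HIT  vc=[5, 3, 13]
9: 0x7c (blk 15, set 1) → L1-HIT  vc=[5, 3, 13]
10: 0x19 (blk 3, set 1) → VC-HIT  vc=[5, 15, 13]
11: 0x1c (blk 3, set 1) → L1-HIT  vc=[5, 15, 13]
12: 0x19 (blk 3, set 1) → L1-HIT  vc=[5, 15, 13]
13: 0x2d (blk 5, set 1) → VC-HIT  vc=[3, 15, 13]
14: 0x2f (blk 5, set 1) → L1-HIT  vc=[3, 15, 13]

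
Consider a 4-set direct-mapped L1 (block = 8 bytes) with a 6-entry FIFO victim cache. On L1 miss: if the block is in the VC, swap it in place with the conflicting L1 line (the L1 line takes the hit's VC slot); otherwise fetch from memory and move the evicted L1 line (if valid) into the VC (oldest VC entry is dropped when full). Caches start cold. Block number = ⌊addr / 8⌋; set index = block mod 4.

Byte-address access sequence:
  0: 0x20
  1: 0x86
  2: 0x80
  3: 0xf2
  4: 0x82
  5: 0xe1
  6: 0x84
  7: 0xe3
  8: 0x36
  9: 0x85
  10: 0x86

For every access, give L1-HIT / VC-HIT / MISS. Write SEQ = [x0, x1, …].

SEQ = [MISS, MISS, L1-HIT, MISS, L1-HIT, MISS, VC-HIT, VC-HIT, MISS, VC-HIT, L1-HIT]

#0 0x20→b4/s0 MISS; vc=[]
#1 0x86→b16/s0 MISS; vc=[4]
#2 0x80→b16/s0 L1-HIT; vc=[4]
#3 0xf2→b30/s2 MISS; vc=[4]
#4 0x82→b16/s0 L1-HIT; vc=[4]
#5 0xe1→b28/s0 MISS; vc=[4,16]
#6 0x84→b16/s0 VC-HIT; vc=[4,28]
#7 0xe3→b28/s0 VC-HIT; vc=[4,16]
#8 0x36→b6/s2 MISS; vc=[4,16,30]
#9 0x85→b16/s0 VC-HIT; vc=[4,28,30]
#10 0x86→b16/s0 L1-HIT; vc=[4,28,30]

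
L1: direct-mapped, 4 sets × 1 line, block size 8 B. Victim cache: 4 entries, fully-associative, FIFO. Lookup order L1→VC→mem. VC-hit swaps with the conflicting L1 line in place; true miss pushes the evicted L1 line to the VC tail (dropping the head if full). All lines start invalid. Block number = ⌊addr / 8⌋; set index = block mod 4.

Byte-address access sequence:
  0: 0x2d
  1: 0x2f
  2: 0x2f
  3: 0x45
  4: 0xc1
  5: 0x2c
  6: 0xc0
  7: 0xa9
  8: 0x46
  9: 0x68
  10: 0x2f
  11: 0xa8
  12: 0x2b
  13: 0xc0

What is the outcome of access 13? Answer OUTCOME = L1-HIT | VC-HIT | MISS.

#0 0x2d→b5/s1 MISS; vc=[]
#1 0x2f→b5/s1 L1-HIT; vc=[]
#2 0x2f→b5/s1 L1-HIT; vc=[]
#3 0x45→b8/s0 MISS; vc=[]
#4 0xc1→b24/s0 MISS; vc=[8]
#5 0x2c→b5/s1 L1-HIT; vc=[8]
#6 0xc0→b24/s0 L1-HIT; vc=[8]
#7 0xa9→b21/s1 MISS; vc=[8,5]
#8 0x46→b8/s0 VC-HIT; vc=[24,5]
#9 0x68→b13/s1 MISS; vc=[24,5,21]
#10 0x2f→b5/s1 VC-HIT; vc=[24,13,21]
#11 0xa8→b21/s1 VC-HIT; vc=[24,13,5]
#12 0x2b→b5/s1 VC-HIT; vc=[24,13,21]
#13 0xc0→b24/s0 VC-HIT; vc=[8,13,21]

OUTCOME = VC-HIT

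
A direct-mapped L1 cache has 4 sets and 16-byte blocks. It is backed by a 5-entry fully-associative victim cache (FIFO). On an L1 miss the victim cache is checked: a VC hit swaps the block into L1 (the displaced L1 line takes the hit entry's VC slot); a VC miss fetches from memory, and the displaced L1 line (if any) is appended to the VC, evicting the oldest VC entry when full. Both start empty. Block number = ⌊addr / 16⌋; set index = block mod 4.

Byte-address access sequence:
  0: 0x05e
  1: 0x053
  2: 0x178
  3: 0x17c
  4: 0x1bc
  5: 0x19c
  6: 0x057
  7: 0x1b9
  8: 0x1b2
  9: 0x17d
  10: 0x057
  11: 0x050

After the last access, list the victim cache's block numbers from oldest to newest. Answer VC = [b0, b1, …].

  [0] addr=0x5e blk=5 s=1: MISS | VC []
  [1] addr=0x53 blk=5 s=1: L1-HIT | VC []
  [2] addr=0x178 blk=23 s=3: MISS | VC []
  [3] addr=0x17c blk=23 s=3: L1-HIT | VC []
  [4] addr=0x1bc blk=27 s=3: MISS | VC [23]
  [5] addr=0x19c blk=25 s=1: MISS | VC [23, 5]
  [6] addr=0x57 blk=5 s=1: VC-HIT | VC [23, 25]
  [7] addr=0x1b9 blk=27 s=3: L1-HIT | VC [23, 25]
  [8] addr=0x1b2 blk=27 s=3: L1-HIT | VC [23, 25]
  [9] addr=0x17d blk=23 s=3: VC-HIT | VC [27, 25]
  [10] addr=0x57 blk=5 s=1: L1-HIT | VC [27, 25]
  [11] addr=0x50 blk=5 s=1: L1-HIT | VC [27, 25]

VC = [27, 25]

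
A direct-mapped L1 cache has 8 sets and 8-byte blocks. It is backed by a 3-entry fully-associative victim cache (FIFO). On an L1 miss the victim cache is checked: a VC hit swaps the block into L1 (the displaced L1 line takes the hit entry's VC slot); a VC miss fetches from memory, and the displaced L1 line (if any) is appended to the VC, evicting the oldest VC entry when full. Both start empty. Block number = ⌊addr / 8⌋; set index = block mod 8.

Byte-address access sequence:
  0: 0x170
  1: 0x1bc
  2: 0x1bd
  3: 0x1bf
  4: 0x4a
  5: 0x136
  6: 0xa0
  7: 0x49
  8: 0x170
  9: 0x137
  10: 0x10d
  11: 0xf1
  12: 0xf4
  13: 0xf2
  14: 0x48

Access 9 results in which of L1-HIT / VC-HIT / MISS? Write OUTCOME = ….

OUTCOME = VC-HIT

#0 0x170→b46/s6 MISS; vc=[]
#1 0x1bc→b55/s7 MISS; vc=[]
#2 0x1bd→b55/s7 L1-HIT; vc=[]
#3 0x1bf→b55/s7 L1-HIT; vc=[]
#4 0x4a→b9/s1 MISS; vc=[]
#5 0x136→b38/s6 MISS; vc=[46]
#6 0xa0→b20/s4 MISS; vc=[46]
#7 0x49→b9/s1 L1-HIT; vc=[46]
#8 0x170→b46/s6 VC-HIT; vc=[38]
#9 0x137→b38/s6 VC-HIT; vc=[46]
#10 0x10d→b33/s1 MISS; vc=[46,9]
#11 0xf1→b30/s6 MISS; vc=[46,9,38]
#12 0xf4→b30/s6 L1-HIT; vc=[46,9,38]
#13 0xf2→b30/s6 L1-HIT; vc=[46,9,38]
#14 0x48→b9/s1 VC-HIT; vc=[46,33,38]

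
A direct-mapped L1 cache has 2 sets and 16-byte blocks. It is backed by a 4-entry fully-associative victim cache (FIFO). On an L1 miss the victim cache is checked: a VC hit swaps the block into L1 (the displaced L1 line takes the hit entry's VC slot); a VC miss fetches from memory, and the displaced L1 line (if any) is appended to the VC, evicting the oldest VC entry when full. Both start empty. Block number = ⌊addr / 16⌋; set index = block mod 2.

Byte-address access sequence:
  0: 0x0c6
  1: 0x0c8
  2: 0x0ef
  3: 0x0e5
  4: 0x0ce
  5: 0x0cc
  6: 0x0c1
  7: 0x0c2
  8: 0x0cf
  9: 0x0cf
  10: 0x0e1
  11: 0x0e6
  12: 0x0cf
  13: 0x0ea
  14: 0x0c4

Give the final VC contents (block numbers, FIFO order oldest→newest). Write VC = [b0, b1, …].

0: 0xc6 (blk 12, set 0) → MISS  vc=[]
1: 0xc8 (blk 12, set 0) → L1-HIT  vc=[]
2: 0xef (blk 14, set 0) → MISS  vc=[12]
3: 0xe5 (blk 14, set 0) → L1-HIT  vc=[12]
4: 0xce (blk 12, set 0) → VC-HIT  vc=[14]
5: 0xcc (blk 12, set 0) → L1-HIT  vc=[14]
6: 0xc1 (blk 12, set 0) → L1-HIT  vc=[14]
7: 0xc2 (blk 12, set 0) → L1-HIT  vc=[14]
8: 0xcf (blk 12, set 0) → L1-HIT  vc=[14]
9: 0xcf (blk 12, set 0) → L1-HIT  vc=[14]
10: 0xe1 (blk 14, set 0) → VC-HIT  vc=[12]
11: 0xe6 (blk 14, set 0) → L1-HIT  vc=[12]
12: 0xcf (blk 12, set 0) → VC-HIT  vc=[14]
13: 0xea (blk 14, set 0) → VC-HIT  vc=[12]
14: 0xc4 (blk 12, set 0) → VC-HIT  vc=[14]

VC = [14]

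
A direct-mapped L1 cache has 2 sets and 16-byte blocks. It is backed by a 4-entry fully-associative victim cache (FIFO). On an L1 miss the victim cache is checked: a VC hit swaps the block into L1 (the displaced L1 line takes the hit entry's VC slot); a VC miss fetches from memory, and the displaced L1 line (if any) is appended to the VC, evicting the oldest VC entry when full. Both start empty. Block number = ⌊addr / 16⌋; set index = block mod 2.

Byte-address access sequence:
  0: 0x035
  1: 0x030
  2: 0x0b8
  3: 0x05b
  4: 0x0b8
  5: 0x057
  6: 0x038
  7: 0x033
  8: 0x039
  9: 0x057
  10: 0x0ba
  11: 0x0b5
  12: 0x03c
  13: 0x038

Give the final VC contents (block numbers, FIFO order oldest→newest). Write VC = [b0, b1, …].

VC = [11, 5]

#0 0x35→b3/s1 MISS; vc=[]
#1 0x30→b3/s1 L1-HIT; vc=[]
#2 0xb8→b11/s1 MISS; vc=[3]
#3 0x5b→b5/s1 MISS; vc=[3,11]
#4 0xb8→b11/s1 VC-HIT; vc=[3,5]
#5 0x57→b5/s1 VC-HIT; vc=[3,11]
#6 0x38→b3/s1 VC-HIT; vc=[5,11]
#7 0x33→b3/s1 L1-HIT; vc=[5,11]
#8 0x39→b3/s1 L1-HIT; vc=[5,11]
#9 0x57→b5/s1 VC-HIT; vc=[3,11]
#10 0xba→b11/s1 VC-HIT; vc=[3,5]
#11 0xb5→b11/s1 L1-HIT; vc=[3,5]
#12 0x3c→b3/s1 VC-HIT; vc=[11,5]
#13 0x38→b3/s1 L1-HIT; vc=[11,5]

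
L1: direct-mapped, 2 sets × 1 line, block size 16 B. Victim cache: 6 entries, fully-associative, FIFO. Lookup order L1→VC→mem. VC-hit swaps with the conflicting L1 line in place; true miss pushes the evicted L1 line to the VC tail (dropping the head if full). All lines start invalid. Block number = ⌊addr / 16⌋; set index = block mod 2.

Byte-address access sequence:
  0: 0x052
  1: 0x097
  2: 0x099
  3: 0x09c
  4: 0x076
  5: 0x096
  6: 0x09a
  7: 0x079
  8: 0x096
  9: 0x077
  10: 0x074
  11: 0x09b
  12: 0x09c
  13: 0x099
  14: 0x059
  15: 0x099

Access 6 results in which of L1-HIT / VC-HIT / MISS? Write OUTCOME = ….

OUTCOME = L1-HIT

#0 0x52→b5/s1 MISS; vc=[]
#1 0x97→b9/s1 MISS; vc=[5]
#2 0x99→b9/s1 L1-HIT; vc=[5]
#3 0x9c→b9/s1 L1-HIT; vc=[5]
#4 0x76→b7/s1 MISS; vc=[5,9]
#5 0x96→b9/s1 VC-HIT; vc=[5,7]
#6 0x9a→b9/s1 L1-HIT; vc=[5,7]
#7 0x79→b7/s1 VC-HIT; vc=[5,9]
#8 0x96→b9/s1 VC-HIT; vc=[5,7]
#9 0x77→b7/s1 VC-HIT; vc=[5,9]
#10 0x74→b7/s1 L1-HIT; vc=[5,9]
#11 0x9b→b9/s1 VC-HIT; vc=[5,7]
#12 0x9c→b9/s1 L1-HIT; vc=[5,7]
#13 0x99→b9/s1 L1-HIT; vc=[5,7]
#14 0x59→b5/s1 VC-HIT; vc=[9,7]
#15 0x99→b9/s1 VC-HIT; vc=[5,7]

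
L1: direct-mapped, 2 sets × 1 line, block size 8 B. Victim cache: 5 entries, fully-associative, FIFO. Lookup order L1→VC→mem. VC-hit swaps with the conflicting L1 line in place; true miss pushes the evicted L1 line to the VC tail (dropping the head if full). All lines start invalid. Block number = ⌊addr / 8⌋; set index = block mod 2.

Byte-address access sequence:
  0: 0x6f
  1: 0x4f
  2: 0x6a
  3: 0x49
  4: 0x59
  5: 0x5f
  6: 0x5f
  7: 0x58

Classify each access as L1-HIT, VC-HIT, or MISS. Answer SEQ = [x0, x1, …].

#0 0x6f→b13/s1 MISS; vc=[]
#1 0x4f→b9/s1 MISS; vc=[13]
#2 0x6a→b13/s1 VC-HIT; vc=[9]
#3 0x49→b9/s1 VC-HIT; vc=[13]
#4 0x59→b11/s1 MISS; vc=[13,9]
#5 0x5f→b11/s1 L1-HIT; vc=[13,9]
#6 0x5f→b11/s1 L1-HIT; vc=[13,9]
#7 0x58→b11/s1 L1-HIT; vc=[13,9]

SEQ = [MISS, MISS, VC-HIT, VC-HIT, MISS, L1-HIT, L1-HIT, L1-HIT]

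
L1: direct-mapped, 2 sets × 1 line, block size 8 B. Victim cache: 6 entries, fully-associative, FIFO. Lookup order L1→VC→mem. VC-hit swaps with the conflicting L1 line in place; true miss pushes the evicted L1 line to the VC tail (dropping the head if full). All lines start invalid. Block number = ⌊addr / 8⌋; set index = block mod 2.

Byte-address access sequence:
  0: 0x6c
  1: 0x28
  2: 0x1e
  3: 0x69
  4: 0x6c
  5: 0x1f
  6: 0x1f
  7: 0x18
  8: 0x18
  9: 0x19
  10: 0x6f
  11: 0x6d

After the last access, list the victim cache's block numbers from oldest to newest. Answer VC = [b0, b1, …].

  [0] addr=0x6c blk=13 s=1: MISS | VC []
  [1] addr=0x28 blk=5 s=1: MISS | VC [13]
  [2] addr=0x1e blk=3 s=1: MISS | VC [13, 5]
  [3] addr=0x69 blk=13 s=1: VC-HIT | VC [3, 5]
  [4] addr=0x6c blk=13 s=1: L1-HIT | VC [3, 5]
  [5] addr=0x1f blk=3 s=1: VC-HIT | VC [13, 5]
  [6] addr=0x1f blk=3 s=1: L1-HIT | VC [13, 5]
  [7] addr=0x18 blk=3 s=1: L1-HIT | VC [13, 5]
  [8] addr=0x18 blk=3 s=1: L1-HIT | VC [13, 5]
  [9] addr=0x19 blk=3 s=1: L1-HIT | VC [13, 5]
  [10] addr=0x6f blk=13 s=1: VC-HIT | VC [3, 5]
  [11] addr=0x6d blk=13 s=1: L1-HIT | VC [3, 5]

VC = [3, 5]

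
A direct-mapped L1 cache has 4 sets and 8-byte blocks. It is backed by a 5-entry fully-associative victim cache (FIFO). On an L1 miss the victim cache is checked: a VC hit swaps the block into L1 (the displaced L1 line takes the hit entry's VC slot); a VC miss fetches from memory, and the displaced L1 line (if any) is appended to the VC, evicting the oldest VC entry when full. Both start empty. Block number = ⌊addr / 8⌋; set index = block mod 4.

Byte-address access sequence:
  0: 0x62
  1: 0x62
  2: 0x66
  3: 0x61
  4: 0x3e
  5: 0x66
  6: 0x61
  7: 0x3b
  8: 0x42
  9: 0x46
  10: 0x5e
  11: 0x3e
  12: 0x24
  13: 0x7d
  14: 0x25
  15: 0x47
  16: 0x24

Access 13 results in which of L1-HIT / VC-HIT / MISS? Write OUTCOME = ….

OUTCOME = MISS

0: 0x62 (blk 12, set 0) → MISS  vc=[]
1: 0x62 (blk 12, set 0) → L1-HIT  vc=[]
2: 0x66 (blk 12, set 0) → L1-HIT  vc=[]
3: 0x61 (blk 12, set 0) → L1-HIT  vc=[]
4: 0x3e (blk 7, set 3) → MISS  vc=[]
5: 0x66 (blk 12, set 0) → L1-HIT  vc=[]
6: 0x61 (blk 12, set 0) → L1-HIT  vc=[]
7: 0x3b (blk 7, set 3) → L1-HIT  vc=[]
8: 0x42 (blk 8, set 0) → MISS  vc=[12]
9: 0x46 (blk 8, set 0) → L1-HIT  vc=[12]
10: 0x5e (blk 11, set 3) → MISS  vc=[12, 7]
11: 0x3e (blk 7, set 3) → VC-HIT  vc=[12, 11]
12: 0x24 (blk 4, set 0) → MISS  vc=[12, 11, 8]
13: 0x7d (blk 15, set 3) → MISS  vc=[12, 11, 8, 7]
14: 0x25 (blk 4, set 0) → L1-HIT  vc=[12, 11, 8, 7]
15: 0x47 (blk 8, set 0) → VC-HIT  vc=[12, 11, 4, 7]
16: 0x24 (blk 4, set 0) → VC-HIT  vc=[12, 11, 8, 7]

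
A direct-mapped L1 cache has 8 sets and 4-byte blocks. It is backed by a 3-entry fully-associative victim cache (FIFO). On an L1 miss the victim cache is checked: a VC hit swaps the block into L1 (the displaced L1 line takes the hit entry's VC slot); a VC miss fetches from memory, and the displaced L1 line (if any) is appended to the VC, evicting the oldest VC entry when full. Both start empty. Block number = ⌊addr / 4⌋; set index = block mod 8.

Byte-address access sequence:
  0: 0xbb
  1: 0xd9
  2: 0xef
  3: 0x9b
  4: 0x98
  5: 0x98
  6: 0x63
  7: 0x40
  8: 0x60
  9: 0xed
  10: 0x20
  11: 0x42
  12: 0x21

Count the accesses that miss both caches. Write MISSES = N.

#0 0xbb→b46/s6 MISS; vc=[]
#1 0xd9→b54/s6 MISS; vc=[46]
#2 0xef→b59/s3 MISS; vc=[46]
#3 0x9b→b38/s6 MISS; vc=[46,54]
#4 0x98→b38/s6 L1-HIT; vc=[46,54]
#5 0x98→b38/s6 L1-HIT; vc=[46,54]
#6 0x63→b24/s0 MISS; vc=[46,54]
#7 0x40→b16/s0 MISS; vc=[46,54,24]
#8 0x60→b24/s0 VC-HIT; vc=[46,54,16]
#9 0xed→b59/s3 L1-HIT; vc=[46,54,16]
#10 0x20→b8/s0 MISS; vc=[54,16,24]
#11 0x42→b16/s0 VC-HIT; vc=[54,8,24]
#12 0x21→b8/s0 VC-HIT; vc=[54,16,24]

MISSES = 7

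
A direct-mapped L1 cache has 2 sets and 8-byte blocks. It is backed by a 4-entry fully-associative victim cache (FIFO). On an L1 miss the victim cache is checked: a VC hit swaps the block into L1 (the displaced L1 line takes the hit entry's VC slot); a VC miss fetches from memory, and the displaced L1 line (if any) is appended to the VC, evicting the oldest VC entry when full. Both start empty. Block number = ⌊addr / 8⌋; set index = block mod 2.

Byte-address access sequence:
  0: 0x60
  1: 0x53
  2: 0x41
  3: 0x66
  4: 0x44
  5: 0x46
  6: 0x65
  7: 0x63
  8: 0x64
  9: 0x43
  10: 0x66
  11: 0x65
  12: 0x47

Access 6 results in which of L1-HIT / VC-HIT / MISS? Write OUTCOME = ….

#0 0x60→b12/s0 MISS; vc=[]
#1 0x53→b10/s0 MISS; vc=[12]
#2 0x41→b8/s0 MISS; vc=[12,10]
#3 0x66→b12/s0 VC-HIT; vc=[8,10]
#4 0x44→b8/s0 VC-HIT; vc=[12,10]
#5 0x46→b8/s0 L1-HIT; vc=[12,10]
#6 0x65→b12/s0 VC-HIT; vc=[8,10]
#7 0x63→b12/s0 L1-HIT; vc=[8,10]
#8 0x64→b12/s0 L1-HIT; vc=[8,10]
#9 0x43→b8/s0 VC-HIT; vc=[12,10]
#10 0x66→b12/s0 VC-HIT; vc=[8,10]
#11 0x65→b12/s0 L1-HIT; vc=[8,10]
#12 0x47→b8/s0 VC-HIT; vc=[12,10]

OUTCOME = VC-HIT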